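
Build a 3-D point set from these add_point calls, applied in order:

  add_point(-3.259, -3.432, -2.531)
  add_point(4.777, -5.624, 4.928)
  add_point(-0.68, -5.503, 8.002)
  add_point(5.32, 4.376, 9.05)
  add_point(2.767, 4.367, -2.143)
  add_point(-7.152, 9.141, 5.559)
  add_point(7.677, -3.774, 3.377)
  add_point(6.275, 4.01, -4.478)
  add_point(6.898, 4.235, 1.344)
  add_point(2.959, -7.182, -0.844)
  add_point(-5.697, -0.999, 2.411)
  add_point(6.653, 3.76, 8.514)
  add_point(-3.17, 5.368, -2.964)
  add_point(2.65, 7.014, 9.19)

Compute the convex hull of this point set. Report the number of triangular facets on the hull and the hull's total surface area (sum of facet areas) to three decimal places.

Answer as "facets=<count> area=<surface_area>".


facets=22 area=681.876

Hull vertices (13/14): indices [0, 1, 2, 3, 5, 6, 7, 8, 9, 10, 11, 12, 13].

Area of each hull facet:
  f1: (p7, p9, p6) → 39.5209
  f2: (p8, p7, p6) → 23.7404
  f3: (p0, p7, p9) → 43.4474
  f4: (p0, p2, p9) → 35.5146
  f5: (p1, p9, p6) → 11.7828
  f6: (p1, p2, p9) → 19.1586
  f7: (p12, p7, p5) → 40.2928
  f8: (p12, p0, p7) → 42.2420
  f9: (p10, p2, p5) → 43.4727
  f10: (p10, p0, p2) → 26.2870
  f11: (p10, p12, p5) → 41.1529
  f12: (p10, p12, p0) → 24.7694
  f13: (p11, p8, p6) → 28.4168
  f14: (p11, p1, p6) → 17.2469
  f15: (p11, p1, p2) → 31.9952
  f16: (p11, p3, p2) → 9.0459
  f17: (p13, p7, p5) → 77.0061
  f18: (p13, p8, p7) → 16.5252
  f19: (p13, p2, p5) → 69.1797
  f20: (p13, p3, p2) → 21.1920
  f21: (p13, p11, p8) → 18.5810
  f22: (p13, p11, p3) → 1.3053
Σ area = 681.876

Check V−E+F: 13 − 33 + 22 = 2.


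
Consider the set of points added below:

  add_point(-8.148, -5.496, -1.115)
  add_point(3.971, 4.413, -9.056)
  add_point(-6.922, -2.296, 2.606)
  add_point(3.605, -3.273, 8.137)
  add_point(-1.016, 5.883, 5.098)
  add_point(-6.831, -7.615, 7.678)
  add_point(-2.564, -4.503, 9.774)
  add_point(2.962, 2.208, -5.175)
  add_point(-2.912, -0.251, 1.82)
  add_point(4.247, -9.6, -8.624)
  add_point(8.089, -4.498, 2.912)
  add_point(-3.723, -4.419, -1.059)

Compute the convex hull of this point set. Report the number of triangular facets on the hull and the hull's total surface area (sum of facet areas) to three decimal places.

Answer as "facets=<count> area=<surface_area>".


facets=14 area=775.734

Hull vertices (9/12): indices [0, 1, 2, 3, 4, 5, 6, 9, 10].

Facet areas (half cross-product norm):
  f1: (p1, p4, p0) → 106.0742
  f2: (p1, p4, p10) → 94.9286
  f3: (p9, p1, p0) → 101.5872
  f4: (p9, p1, p10) → 86.4637
  f5: (p5, p9, p0) → 65.7097
  f6: (p5, p9, p10) → 104.8935
  f7: (p2, p4, p0) → 15.3391
  f8: (p2, p5, p0) → 18.5647
  f9: (p2, p5, p4) → 35.0510
  f10: (p3, p4, p10) → 36.5315
  f11: (p3, p5, p10) → 34.3940
  f12: (p6, p5, p4) → 29.2298
  f13: (p6, p3, p4) → 34.2186
  f14: (p6, p3, p5) → 12.7483
Σ area = 775.734

Euler: V−E+F = 9−21+14 = 2.


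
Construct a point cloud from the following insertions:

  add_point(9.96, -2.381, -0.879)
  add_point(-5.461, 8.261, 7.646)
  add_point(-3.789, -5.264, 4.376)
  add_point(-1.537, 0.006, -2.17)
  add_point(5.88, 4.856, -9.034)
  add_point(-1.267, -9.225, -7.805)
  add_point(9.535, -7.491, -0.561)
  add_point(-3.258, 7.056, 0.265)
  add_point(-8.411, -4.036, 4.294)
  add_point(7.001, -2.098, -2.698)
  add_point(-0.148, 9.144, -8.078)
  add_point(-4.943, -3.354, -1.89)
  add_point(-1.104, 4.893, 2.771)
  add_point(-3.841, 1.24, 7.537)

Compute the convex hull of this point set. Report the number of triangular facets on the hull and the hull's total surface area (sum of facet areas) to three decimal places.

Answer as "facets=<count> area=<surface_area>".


facets=16 area=882.249

Points on the hull: [0, 1, 2, 4, 5, 6, 8, 10, 11, 13] (10 of 14).

Triangle areas on the boundary:
  f1: (p1, p10, p8) → 107.9313
  f2: (p11, p10, p8) → 41.8682
  f3: (p11, p5, p8) → 23.2120
  f4: (p11, p5, p10) → 66.4788
  f5: (p4, p5, p10) → 58.5184
  f6: (p4, p1, p0) → 114.5301
  f7: (p4, p1, p10) → 58.0893
  f8: (p4, p6, p0) → 23.1577
  f9: (p4, p6, p5) → 92.9974
  f10: (p2, p5, p8) → 30.2408
  f11: (p2, p6, p5) → 78.6384
  f12: (p13, p1, p0) → 54.4948
  f13: (p13, p6, p0) → 42.2595
  f14: (p13, p2, p6) → 49.6755
  f15: (p13, p1, p8) → 23.3276
  f16: (p13, p2, p8) → 16.8295
Σ area = 882.249

Check V−E+F: 10 − 24 + 16 = 2.


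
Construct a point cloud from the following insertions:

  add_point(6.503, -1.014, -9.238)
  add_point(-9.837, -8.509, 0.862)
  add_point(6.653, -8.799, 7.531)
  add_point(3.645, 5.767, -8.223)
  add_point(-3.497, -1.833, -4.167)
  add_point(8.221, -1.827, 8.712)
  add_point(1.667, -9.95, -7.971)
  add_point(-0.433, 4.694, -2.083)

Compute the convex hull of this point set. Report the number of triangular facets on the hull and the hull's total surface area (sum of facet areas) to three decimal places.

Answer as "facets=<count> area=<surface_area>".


facets=12 area=767.057

8 of the 8 inputs are extreme points: [0, 1, 2, 3, 4, 5, 6, 7].

Triangle areas on the boundary:
  f1: (p2, p5, p1) → 62.4453
  f2: (p2, p6, p1) → 111.8220
  f3: (p7, p5, p1) → 124.6666
  f4: (p7, p3, p5) → 53.7043
  f5: (p4, p6, p1) → 54.2519
  f6: (p4, p6, p3) → 57.6918
  f7: (p4, p7, p1) → 29.3319
  f8: (p4, p7, p3) → 27.7510
  f9: (p0, p3, p5) → 66.9287
  f10: (p0, p6, p3) → 30.4804
  f11: (p0, p2, p5) → 64.7318
  f12: (p0, p2, p6) → 83.2510
Σ area = 767.057

Euler characteristic 8−18+12 = 2 ✓


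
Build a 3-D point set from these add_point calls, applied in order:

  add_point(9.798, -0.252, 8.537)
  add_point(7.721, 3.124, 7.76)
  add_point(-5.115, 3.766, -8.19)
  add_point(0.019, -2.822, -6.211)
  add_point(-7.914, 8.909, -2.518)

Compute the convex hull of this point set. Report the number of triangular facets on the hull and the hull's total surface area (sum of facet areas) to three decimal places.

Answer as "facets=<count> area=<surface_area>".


facets=6 area=371.663

Extreme-point indices: [0, 1, 2, 3, 4] — 5 of 5 on the boundary.

Per-facet area ½‖(b−a)×(c−a)‖:
  f1: (p3, p0, p4) → 130.7995
  f2: (p2, p3, p4) → 29.6868
  f3: (p1, p0, p4) → 25.7824
  f4: (p1, p2, p4) → 79.4642
  f5: (p1, p3, p0) → 34.2169
  f6: (p1, p2, p3) → 71.7131
Σ area = 371.663

Euler characteristic 5−9+6 = 2 ✓


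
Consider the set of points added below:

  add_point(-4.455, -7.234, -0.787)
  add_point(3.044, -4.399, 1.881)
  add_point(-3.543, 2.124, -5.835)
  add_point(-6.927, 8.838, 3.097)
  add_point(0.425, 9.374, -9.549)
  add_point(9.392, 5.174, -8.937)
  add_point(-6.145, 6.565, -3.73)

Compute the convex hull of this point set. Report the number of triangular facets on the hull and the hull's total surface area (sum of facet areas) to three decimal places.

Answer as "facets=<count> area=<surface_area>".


7 of the 7 inputs are extreme points: [0, 1, 2, 3, 4, 5, 6].

Triangle areas on the boundary:
  f1: (p4, p5, p3) → 67.0059
  f2: (p1, p5, p3) → 128.6641
  f3: (p1, p0, p3) → 68.1103
  f4: (p1, p0, p5) → 62.5878
  f5: (p6, p0, p3) → 51.0384
  f6: (p6, p4, p3) → 27.2386
  f7: (p2, p6, p0) → 26.0103
  f8: (p2, p6, p4) → 24.1938
  f9: (p2, p0, p5) → 67.2204
  f10: (p2, p4, p5) → 44.9232
Σ area = 566.993

Check V−E+F: 7 − 15 + 10 = 2.

facets=10 area=566.993


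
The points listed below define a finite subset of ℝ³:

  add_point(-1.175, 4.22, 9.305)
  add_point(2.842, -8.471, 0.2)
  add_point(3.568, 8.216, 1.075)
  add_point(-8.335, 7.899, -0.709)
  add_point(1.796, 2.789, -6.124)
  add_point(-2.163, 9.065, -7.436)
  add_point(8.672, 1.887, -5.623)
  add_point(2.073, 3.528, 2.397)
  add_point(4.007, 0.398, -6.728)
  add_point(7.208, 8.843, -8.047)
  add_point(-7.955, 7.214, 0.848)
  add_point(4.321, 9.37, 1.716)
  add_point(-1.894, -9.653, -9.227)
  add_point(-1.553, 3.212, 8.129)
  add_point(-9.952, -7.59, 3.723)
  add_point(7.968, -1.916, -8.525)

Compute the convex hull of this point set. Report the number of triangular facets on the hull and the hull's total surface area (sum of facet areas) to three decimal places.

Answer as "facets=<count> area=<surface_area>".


facets=18 area=1075.419

Hull vertices (11/16): indices [0, 1, 3, 5, 6, 9, 10, 11, 12, 14, 15].

Per-facet area ½‖(b−a)×(c−a)‖:
  f1: (p0, p11, p6) → 57.0883
  f2: (p1, p0, p14) → 96.2366
  f3: (p1, p0, p6) → 103.1243
  f4: (p9, p11, p6) → 37.4610
  f5: (p9, p5, p11) → 44.9235
  f6: (p3, p5, p11) → 50.5345
  f7: (p12, p9, p5) → 88.2390
  f8: (p12, p1, p14) → 69.3525
  f9: (p12, p3, p14) → 123.1103
  f10: (p12, p3, p5) → 86.4432
  f11: (p10, p0, p14) → 80.9739
  f12: (p10, p3, p14) → 11.3021
  f13: (p10, p0, p11) → 56.2671
  f14: (p10, p3, p11) → 10.6491
  f15: (p15, p1, p6) → 29.1049
  f16: (p15, p12, p1) → 58.8638
  f17: (p15, p9, p6) → 15.6574
  f18: (p15, p12, p9) → 56.0873
Σ area = 1075.419

Euler: V−E+F = 11−27+18 = 2.


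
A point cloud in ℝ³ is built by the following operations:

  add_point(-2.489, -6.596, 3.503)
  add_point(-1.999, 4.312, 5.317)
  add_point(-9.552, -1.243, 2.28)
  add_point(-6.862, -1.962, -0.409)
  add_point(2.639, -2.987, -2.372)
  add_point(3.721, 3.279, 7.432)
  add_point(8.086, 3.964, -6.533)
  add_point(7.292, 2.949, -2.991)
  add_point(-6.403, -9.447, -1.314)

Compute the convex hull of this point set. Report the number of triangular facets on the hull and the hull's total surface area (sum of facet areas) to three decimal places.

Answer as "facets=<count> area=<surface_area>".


facets=14 area=482.708

Points on the hull: [0, 1, 2, 3, 4, 5, 6, 7, 8] (9 of 9).

Per-facet area ½‖(b−a)×(c−a)‖:
  f1: (p1, p6, p2) → 74.2740
  f2: (p1, p5, p2) → 21.1534
  f3: (p1, p5, p6) → 45.2226
  f4: (p3, p6, p2) → 20.5465
  f5: (p3, p8, p2) → 13.9014
  f6: (p3, p8, p6) → 62.9899
  f7: (p0, p8, p2) → 29.1540
  f8: (p0, p5, p2) → 55.0210
  f9: (p7, p5, p6) → 6.5621
  f10: (p4, p0, p5) → 48.0002
  f11: (p4, p7, p5) → 40.3506
  f12: (p4, p7, p6) → 12.9586
  f13: (p4, p8, p6) → 23.2467
  f14: (p4, p0, p8) → 29.3271
Σ area = 482.708

Euler characteristic 9−21+14 = 2 ✓


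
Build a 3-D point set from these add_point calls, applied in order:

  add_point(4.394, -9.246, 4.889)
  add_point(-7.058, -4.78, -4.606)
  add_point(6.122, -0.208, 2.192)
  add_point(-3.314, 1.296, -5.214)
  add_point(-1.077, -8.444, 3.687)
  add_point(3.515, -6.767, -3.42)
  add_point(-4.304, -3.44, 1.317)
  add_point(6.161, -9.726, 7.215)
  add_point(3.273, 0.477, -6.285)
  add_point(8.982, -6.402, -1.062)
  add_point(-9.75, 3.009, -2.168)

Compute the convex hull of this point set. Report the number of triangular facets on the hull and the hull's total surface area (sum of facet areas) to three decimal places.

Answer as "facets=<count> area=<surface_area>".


facets=16 area=525.275

Hull vertices (10/11): indices [0, 1, 2, 3, 4, 5, 7, 8, 9, 10].

Per-facet area ½‖(b−a)×(c−a)‖:
  f1: (p2, p7, p10) → 86.2486
  f2: (p2, p8, p10) → 62.2640
  f3: (p2, p7, p9) → 34.6135
  f4: (p2, p8, p9) → 33.0353
  f5: (p5, p7, p9) → 27.8641
  f6: (p5, p8, p9) → 23.0855
  f7: (p5, p1, p8) → 40.9311
  f8: (p3, p8, p10) → 7.2468
  f9: (p3, p1, p10) → 25.0511
  f10: (p3, p1, p8) → 21.8273
  f11: (p4, p5, p1) → 42.9037
  f12: (p4, p7, p10) → 39.9164
  f13: (p4, p1, p10) → 45.0468
  f14: (p0, p5, p7) → 6.6809
  f15: (p0, p4, p7) → 5.3739
  f16: (p0, p4, p5) → 23.1864
Σ area = 525.275

Euler: V−E+F = 10−24+16 = 2.


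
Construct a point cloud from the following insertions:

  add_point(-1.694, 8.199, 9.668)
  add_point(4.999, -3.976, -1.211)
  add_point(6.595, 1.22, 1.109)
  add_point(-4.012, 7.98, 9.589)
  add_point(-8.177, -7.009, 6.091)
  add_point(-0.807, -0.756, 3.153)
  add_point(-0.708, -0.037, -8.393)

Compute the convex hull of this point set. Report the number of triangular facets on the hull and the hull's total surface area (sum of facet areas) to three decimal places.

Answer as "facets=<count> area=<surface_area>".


Extreme-point indices: [0, 1, 2, 3, 4, 6] — 6 of 7 on the boundary.

Per-facet area ½‖(b−a)×(c−a)‖:
  f1: (p0, p2, p4) → 109.1568
  f2: (p6, p0, p2) → 81.8712
  f3: (p1, p2, p4) → 44.3099
  f4: (p1, p6, p4) → 76.5132
  f5: (p1, p6, p2) → 29.3813
  f6: (p3, p0, p4) → 17.3589
  f7: (p3, p6, p4) → 134.7828
  f8: (p3, p6, p0) → 23.1458
Σ area = 516.520

Euler: V−E+F = 6−12+8 = 2.

facets=8 area=516.520


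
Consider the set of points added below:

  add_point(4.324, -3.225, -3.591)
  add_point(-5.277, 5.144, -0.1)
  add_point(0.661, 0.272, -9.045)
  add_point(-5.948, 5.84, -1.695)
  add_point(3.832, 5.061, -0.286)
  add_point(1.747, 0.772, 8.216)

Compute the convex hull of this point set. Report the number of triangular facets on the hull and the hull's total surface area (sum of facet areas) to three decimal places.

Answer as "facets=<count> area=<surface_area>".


facets=8 area=297.063

Extreme-point indices: [0, 1, 2, 3, 4, 5] — 6 of 6 on the boundary.

Per-facet area ½‖(b−a)×(c−a)‖:
  f1: (p4, p2, p3) → 47.9790
  f2: (p4, p5, p0) → 43.4286
  f3: (p4, p2, p0) → 32.6304
  f4: (p1, p5, p0) → 67.7775
  f5: (p1, p2, p3) → 10.4411
  f6: (p1, p2, p0) → 43.5894
  f7: (p1, p4, p3) → 7.9732
  f8: (p1, p4, p5) → 43.2433
Σ area = 297.063

Check V−E+F: 6 − 12 + 8 = 2.


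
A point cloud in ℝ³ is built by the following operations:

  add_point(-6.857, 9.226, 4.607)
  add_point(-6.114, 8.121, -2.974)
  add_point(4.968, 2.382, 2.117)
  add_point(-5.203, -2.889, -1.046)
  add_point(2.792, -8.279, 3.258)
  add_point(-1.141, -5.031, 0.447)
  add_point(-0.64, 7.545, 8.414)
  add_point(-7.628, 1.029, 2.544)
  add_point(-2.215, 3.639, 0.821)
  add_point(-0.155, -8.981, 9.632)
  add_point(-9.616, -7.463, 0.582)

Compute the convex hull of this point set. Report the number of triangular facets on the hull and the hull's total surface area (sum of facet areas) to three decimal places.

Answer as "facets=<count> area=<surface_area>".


facets=14 area=653.214

Points on the hull: [0, 1, 2, 3, 4, 5, 6, 9, 10] (9 of 11).

Triangle areas on the boundary:
  f1: (p9, p0, p10) → 113.0679
  f2: (p1, p0, p10) → 62.6731
  f3: (p4, p9, p10) → 43.8725
  f4: (p4, p9, p2) → 37.1257
  f5: (p6, p9, p2) → 71.4261
  f6: (p6, p9, p0) → 59.4278
  f7: (p6, p1, p2) → 59.5667
  f8: (p6, p1, p0) → 26.5277
  f9: (p5, p1, p2) → 63.5146
  f10: (p5, p4, p2) → 28.2970
  f11: (p5, p4, p10) → 22.4158
  f12: (p3, p1, p10) → 27.2293
  f13: (p3, p5, p10) → 15.5825
  f14: (p3, p5, p1) → 22.4875
Σ area = 653.214

Check V−E+F: 9 − 21 + 14 = 2.


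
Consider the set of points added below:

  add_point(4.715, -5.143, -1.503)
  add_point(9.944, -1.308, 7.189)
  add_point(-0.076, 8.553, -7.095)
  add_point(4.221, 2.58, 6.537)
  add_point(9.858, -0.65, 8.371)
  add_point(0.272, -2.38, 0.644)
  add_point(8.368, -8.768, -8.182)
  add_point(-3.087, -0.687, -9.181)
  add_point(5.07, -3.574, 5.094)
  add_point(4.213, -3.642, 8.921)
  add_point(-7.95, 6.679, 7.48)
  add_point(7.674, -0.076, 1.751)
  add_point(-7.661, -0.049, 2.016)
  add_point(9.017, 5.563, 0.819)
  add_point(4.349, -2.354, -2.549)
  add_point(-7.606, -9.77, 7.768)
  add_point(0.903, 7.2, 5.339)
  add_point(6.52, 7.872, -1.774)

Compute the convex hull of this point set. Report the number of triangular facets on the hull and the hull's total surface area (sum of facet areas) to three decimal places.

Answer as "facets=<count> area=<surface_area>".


facets=20 area=1163.837

12 of the 18 inputs are extreme points: [1, 2, 4, 6, 7, 9, 10, 12, 13, 15, 16, 17].

Facet areas (half cross-product norm):
  f1: (p6, p7, p15) → 137.4611
  f2: (p9, p15, p10) → 98.8160
  f3: (p9, p6, p1) → 55.1280
  f4: (p9, p6, p15) → 122.4796
  f5: (p12, p15, p10) → 45.9342
  f6: (p12, p7, p10) → 40.5312
  f7: (p12, p7, p15) → 61.9651
  f8: (p4, p9, p10) → 47.9086
  f9: (p4, p9, p1) → 4.3262
  f10: (p2, p7, p10) → 82.6840
  f11: (p2, p6, p7) → 67.1987
  f12: (p2, p17, p6) → 76.0228
  f13: (p13, p6, p1) → 77.1082
  f14: (p13, p17, p6) → 35.9855
  f15: (p13, p4, p1) → 6.2111
  f16: (p16, p4, p10) → 44.2978
  f17: (p16, p13, p4) → 45.4849
  f18: (p16, p13, p17) → 19.2033
  f19: (p16, p2, p10) → 56.4620
  f20: (p16, p2, p17) → 38.6292
Σ area = 1163.837

Check V−E+F: 12 − 30 + 20 = 2.


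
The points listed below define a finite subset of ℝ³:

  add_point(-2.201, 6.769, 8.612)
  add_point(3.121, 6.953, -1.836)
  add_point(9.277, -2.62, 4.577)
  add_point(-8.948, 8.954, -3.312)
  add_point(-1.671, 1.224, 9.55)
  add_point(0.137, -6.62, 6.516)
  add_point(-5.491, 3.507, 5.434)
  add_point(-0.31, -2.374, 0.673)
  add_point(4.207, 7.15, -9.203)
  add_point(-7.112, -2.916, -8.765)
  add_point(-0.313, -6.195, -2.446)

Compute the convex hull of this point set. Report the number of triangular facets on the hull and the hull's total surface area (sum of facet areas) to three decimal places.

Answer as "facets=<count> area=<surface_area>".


facets=16 area=868.221

Hull vertices (10/11): indices [0, 1, 2, 3, 4, 5, 6, 8, 9, 10].

Facet areas (half cross-product norm):
  f1: (p4, p5, p2) → 43.4855
  f2: (p0, p4, p2) → 33.8411
  f3: (p8, p9, p3) → 87.5801
  f4: (p10, p5, p2) → 45.0344
  f5: (p10, p9, p5) → 31.9737
  f6: (p10, p8, p2) → 94.4981
  f7: (p10, p8, p9) → 71.6894
  f8: (p6, p4, p5) → 25.3345
  f9: (p6, p9, p5) → 88.8751
  f10: (p6, p9, p3) → 70.7260
  f11: (p6, p0, p3) → 28.5929
  f12: (p6, p0, p4) → 14.3925
  f13: (p1, p0, p2) → 74.4537
  f14: (p1, p8, p2) → 43.7858
  f15: (p1, p0, p3) → 68.0710
  f16: (p1, p8, p3) → 45.8872
Σ area = 868.221

Check V−E+F: 10 − 24 + 16 = 2.


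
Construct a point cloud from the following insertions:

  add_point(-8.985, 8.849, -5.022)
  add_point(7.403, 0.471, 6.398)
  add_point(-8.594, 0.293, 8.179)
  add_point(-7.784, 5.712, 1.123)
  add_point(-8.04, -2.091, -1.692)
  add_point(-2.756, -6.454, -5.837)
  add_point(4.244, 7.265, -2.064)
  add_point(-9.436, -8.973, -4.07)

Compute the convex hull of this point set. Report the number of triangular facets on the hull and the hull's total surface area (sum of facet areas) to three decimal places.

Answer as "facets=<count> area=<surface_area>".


7 of the 8 inputs are extreme points: [0, 1, 2, 3, 5, 6, 7].

Triangle areas on the boundary:
  f1: (p2, p1, p7) → 123.7553
  f2: (p2, p0, p7) → 113.7344
  f3: (p5, p1, p7) → 55.2659
  f4: (p5, p0, p7) → 60.7892
  f5: (p3, p2, p1) → 70.6707
  f6: (p3, p2, p0) → 9.8425
  f7: (p6, p5, p1) → 87.4450
  f8: (p6, p5, p0) → 100.1329
  f9: (p6, p3, p1) → 70.8631
  f10: (p6, p3, p0) → 43.6222
Σ area = 736.121

Euler characteristic 7−15+10 = 2 ✓

facets=10 area=736.121


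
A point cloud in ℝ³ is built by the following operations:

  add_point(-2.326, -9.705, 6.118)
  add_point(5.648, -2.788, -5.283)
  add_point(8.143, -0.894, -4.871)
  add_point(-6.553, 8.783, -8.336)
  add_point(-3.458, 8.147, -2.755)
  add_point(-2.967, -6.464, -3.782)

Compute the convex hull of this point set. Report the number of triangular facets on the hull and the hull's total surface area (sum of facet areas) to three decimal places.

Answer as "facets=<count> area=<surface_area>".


facets=8 area=467.539

Hull vertices (6/6): indices [0, 1, 2, 3, 4, 5].

Facet areas (half cross-product norm):
  f1: (p1, p2, p3) → 26.5507
  f2: (p1, p0, p2) → 20.0559
  f3: (p5, p0, p3) → 70.0207
  f4: (p5, p1, p3) → 75.6946
  f5: (p5, p1, p0) → 48.3474
  f6: (p4, p2, p3) → 45.2520
  f7: (p4, p0, p3) → 55.3505
  f8: (p4, p0, p2) → 126.2676
Σ area = 467.539

Euler characteristic 6−12+8 = 2 ✓


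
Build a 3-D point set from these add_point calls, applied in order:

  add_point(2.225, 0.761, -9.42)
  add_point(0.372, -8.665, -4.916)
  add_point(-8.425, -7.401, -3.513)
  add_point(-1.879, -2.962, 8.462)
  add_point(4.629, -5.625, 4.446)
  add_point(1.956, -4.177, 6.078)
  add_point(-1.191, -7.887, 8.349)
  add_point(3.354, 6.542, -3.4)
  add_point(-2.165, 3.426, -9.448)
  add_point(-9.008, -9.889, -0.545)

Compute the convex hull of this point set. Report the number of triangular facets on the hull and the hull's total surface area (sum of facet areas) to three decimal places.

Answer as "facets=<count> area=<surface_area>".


Hull vertices (10/10): indices [0, 1, 2, 3, 4, 5, 6, 7, 8, 9].

Facet areas (half cross-product norm):
  f1: (p6, p3, p9) → 29.7408
  f2: (p6, p1, p9) → 59.7887
  f3: (p6, p1, p4) → 39.4090
  f4: (p5, p7, p4) → 24.7336
  f5: (p5, p3, p7) → 32.7740
  f6: (p5, p6, p4) → 8.6263
  f7: (p5, p6, p3) → 10.7467
  f8: (p8, p3, p7) → 70.1023
  f9: (p0, p7, p4) → 60.2362
  f10: (p0, p1, p4) → 56.8222
  f11: (p0, p8, p7) → 21.0072
  f12: (p2, p3, p9) → 26.1316
  f13: (p2, p8, p3) → 98.9262
  f14: (p2, p1, p9) → 17.3490
  f15: (p2, p0, p1) → 47.4295
  f16: (p2, p0, p8) → 35.5389
Σ area = 639.362

Euler characteristic 10−24+16 = 2 ✓

facets=16 area=639.362


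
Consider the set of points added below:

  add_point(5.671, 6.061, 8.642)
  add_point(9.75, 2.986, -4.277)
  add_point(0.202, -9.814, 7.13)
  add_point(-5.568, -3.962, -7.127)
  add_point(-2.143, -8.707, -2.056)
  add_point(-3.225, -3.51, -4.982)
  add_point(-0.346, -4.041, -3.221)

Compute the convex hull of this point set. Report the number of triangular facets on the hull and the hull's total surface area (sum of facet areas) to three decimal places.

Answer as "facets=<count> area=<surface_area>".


Extreme-point indices: [0, 1, 2, 3, 4] — 5 of 7 on the boundary.

Triangle areas on the boundary:
  f1: (p0, p1, p3) → 118.4803
  f2: (p0, p2, p3) → 137.2787
  f3: (p0, p2, p1) → 114.8167
  f4: (p4, p1, p3) → 63.8325
  f5: (p4, p2, p3) → 21.6728
  f6: (p4, p2, p1) → 80.2541
Σ area = 536.335

Euler: V−E+F = 5−9+6 = 2.

facets=6 area=536.335


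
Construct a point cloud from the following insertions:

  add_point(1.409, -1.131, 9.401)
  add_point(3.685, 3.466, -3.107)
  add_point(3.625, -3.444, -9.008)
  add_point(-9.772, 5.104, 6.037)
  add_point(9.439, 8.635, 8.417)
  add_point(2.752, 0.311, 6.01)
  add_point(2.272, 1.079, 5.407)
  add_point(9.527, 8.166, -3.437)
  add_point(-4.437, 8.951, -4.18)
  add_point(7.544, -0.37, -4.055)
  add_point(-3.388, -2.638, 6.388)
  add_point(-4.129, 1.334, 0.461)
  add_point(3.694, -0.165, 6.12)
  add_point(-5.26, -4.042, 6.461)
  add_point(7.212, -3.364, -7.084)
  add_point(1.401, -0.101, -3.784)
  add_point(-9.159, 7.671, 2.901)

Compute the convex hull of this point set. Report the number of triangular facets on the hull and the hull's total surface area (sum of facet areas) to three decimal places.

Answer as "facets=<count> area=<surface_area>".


Points on the hull: [0, 2, 3, 4, 7, 8, 12, 13, 14, 16] (10 of 17).

Triangle areas on the boundary:
  f1: (p4, p0, p3) → 82.9502
  f2: (p8, p2, p7) → 91.3305
  f3: (p8, p4, p7) → 83.0012
  f4: (p13, p2, p3) → 90.0079
  f5: (p13, p0, p3) → 39.9844
  f6: (p14, p13, p2) → 36.3177
  f7: (p14, p13, p0) → 68.6566
  f8: (p14, p2, p7) → 23.7113
  f9: (p14, p4, p7) → 68.9040
  f10: (p16, p4, p3) → 39.7676
  f11: (p16, p8, p4) → 79.7576
  f12: (p16, p2, p3) → 41.6126
  f13: (p16, p8, p2) → 60.7088
  f14: (p12, p4, p0) → 20.9723
  f15: (p12, p14, p0) → 15.8295
  f16: (p12, p14, p4) → 73.0194
Σ area = 916.532

Euler characteristic 10−24+16 = 2 ✓

facets=16 area=916.532


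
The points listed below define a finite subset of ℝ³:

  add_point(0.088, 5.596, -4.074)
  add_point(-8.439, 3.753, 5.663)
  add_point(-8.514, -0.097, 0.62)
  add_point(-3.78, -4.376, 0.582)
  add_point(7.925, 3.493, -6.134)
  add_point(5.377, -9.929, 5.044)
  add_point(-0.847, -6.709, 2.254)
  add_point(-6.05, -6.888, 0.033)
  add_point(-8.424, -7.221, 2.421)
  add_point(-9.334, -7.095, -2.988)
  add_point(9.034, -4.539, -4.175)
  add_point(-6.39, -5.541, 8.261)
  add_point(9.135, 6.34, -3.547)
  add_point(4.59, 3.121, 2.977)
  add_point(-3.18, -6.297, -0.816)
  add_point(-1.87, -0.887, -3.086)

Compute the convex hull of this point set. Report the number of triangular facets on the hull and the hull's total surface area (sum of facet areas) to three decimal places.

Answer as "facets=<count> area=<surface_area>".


Hull vertices (11/16): indices [0, 1, 2, 4, 5, 8, 9, 10, 11, 12, 13].

Area of each hull facet:
  f1: (p10, p5, p9) → 94.2813
  f2: (p10, p5, p12) → 55.4514
  f3: (p8, p5, p9) → 36.8354
  f4: (p8, p11, p5) → 41.5232
  f5: (p8, p1, p9) → 30.3354
  f6: (p8, p1, p11) → 31.5549
  f7: (p0, p1, p12) → 46.7602
  f8: (p13, p5, p12) → 50.4871
  f9: (p13, p1, p12) → 43.2149
  f10: (p13, p11, p5) → 80.4041
  f11: (p13, p1, p11) → 64.4355
  f12: (p2, p1, p9) → 10.9525
  f13: (p2, p0, p9) → 42.2811
  f14: (p2, p0, p1) → 35.9503
  f15: (p4, p10, p12) → 14.6687
  f16: (p4, p0, p12) → 16.8550
  f17: (p4, p10, p9) → 77.4948
  f18: (p4, p0, p9) → 61.5490
Σ area = 835.035

Euler characteristic 11−27+18 = 2 ✓

facets=18 area=835.035


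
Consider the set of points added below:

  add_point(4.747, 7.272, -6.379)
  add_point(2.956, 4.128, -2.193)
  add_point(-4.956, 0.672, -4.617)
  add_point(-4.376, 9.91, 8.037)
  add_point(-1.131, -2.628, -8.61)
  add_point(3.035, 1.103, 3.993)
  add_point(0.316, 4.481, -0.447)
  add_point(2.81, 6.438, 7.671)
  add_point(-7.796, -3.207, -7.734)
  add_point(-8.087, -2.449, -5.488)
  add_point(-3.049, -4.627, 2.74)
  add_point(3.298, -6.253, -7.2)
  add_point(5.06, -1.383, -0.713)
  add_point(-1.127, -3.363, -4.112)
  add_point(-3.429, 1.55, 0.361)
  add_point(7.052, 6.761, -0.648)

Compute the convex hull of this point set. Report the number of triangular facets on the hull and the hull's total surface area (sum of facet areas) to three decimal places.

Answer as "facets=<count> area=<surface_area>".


facets=18 area=709.767

11 of the 16 inputs are extreme points: [0, 3, 4, 5, 7, 8, 9, 10, 11, 12, 15].

Facet areas (half cross-product norm):
  f1: (p10, p3, p9) → 76.7504
  f2: (p0, p11, p15) → 42.2286
  f3: (p0, p3, p15) → 44.2154
  f4: (p12, p11, p15) → 27.1262
  f5: (p12, p10, p11) → 38.7889
  f6: (p4, p0, p11) → 34.4011
  f7: (p8, p3, p9) → 11.1593
  f8: (p8, p0, p3) → 137.5076
  f9: (p8, p4, p0) → 33.2277
  f10: (p8, p4, p11) → 14.9673
  f11: (p8, p10, p9) → 8.9714
  f12: (p8, p10, p11) → 58.9304
  f13: (p7, p10, p3) → 53.7450
  f14: (p7, p3, p15) → 33.6239
  f15: (p7, p12, p15) → 38.8142
  f16: (p5, p12, p10) → 23.7419
  f17: (p5, p7, p10) → 21.5603
  f18: (p5, p7, p12) → 10.0072
Σ area = 709.767

Check V−E+F: 11 − 27 + 18 = 2.


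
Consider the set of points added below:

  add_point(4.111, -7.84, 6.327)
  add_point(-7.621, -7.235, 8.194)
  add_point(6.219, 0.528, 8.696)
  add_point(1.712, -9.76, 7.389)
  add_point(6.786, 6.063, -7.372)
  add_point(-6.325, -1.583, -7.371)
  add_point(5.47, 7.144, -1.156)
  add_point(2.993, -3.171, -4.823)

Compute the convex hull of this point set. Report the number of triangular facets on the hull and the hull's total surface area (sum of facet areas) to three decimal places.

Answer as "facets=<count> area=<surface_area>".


facets=12 area=708.965

Extreme-point indices: [0, 1, 2, 3, 4, 5, 6, 7] — 8 of 8 on the boundary.

Per-facet area ½‖(b−a)×(c−a)‖:
  f1: (p2, p3, p1) → 54.3361
  f2: (p5, p3, p1) → 80.4088
  f3: (p6, p2, p1) → 92.6561
  f4: (p6, p2, p4) → 27.6293
  f5: (p6, p5, p1) → 131.3582
  f6: (p6, p5, p4) → 48.7032
  f7: (p0, p2, p4) → 75.9354
  f8: (p0, p2, p3) → 11.1819
  f9: (p7, p5, p3) → 66.5811
  f10: (p7, p0, p3) → 17.5298
  f11: (p7, p5, p4) → 49.9305
  f12: (p7, p0, p4) → 52.7142
Σ area = 708.965

Euler: V−E+F = 8−18+12 = 2.


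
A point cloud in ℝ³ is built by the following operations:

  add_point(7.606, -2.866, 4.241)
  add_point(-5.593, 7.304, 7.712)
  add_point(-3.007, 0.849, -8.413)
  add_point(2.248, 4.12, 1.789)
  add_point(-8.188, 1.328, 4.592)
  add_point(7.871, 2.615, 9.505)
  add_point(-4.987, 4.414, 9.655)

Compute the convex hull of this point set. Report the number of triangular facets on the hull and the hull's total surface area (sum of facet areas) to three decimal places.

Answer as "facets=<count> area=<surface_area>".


facets=10 area=483.808

Points on the hull: [0, 1, 2, 3, 4, 5, 6] (7 of 7).

Area of each hull facet:
  f1: (p2, p1, p4) → 48.3178
  f2: (p0, p2, p4) → 105.5972
  f3: (p6, p1, p4) → 11.8230
  f4: (p6, p1, p5) → 22.0519
  f5: (p6, p0, p4) → 52.0719
  f6: (p6, p0, p5) → 49.2328
  f7: (p3, p1, p5) → 49.8946
  f8: (p3, p2, p1) → 59.8235
  f9: (p3, p0, p5) → 32.6162
  f10: (p3, p0, p2) → 52.3789
Σ area = 483.808

Euler: V−E+F = 7−15+10 = 2.


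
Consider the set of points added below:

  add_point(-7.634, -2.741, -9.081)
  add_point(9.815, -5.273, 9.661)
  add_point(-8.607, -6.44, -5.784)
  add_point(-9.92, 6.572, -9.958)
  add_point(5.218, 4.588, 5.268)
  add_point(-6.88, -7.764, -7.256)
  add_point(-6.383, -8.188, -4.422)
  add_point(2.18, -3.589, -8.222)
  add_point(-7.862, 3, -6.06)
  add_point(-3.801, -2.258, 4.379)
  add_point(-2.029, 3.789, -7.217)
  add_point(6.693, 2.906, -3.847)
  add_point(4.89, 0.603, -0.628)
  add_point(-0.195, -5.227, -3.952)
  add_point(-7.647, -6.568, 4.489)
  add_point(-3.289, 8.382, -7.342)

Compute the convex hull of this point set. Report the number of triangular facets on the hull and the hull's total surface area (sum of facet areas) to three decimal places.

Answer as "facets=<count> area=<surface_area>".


facets=20 area=957.550

Hull vertices (12/16): indices [0, 1, 2, 3, 4, 5, 6, 7, 9, 11, 14, 15].

Per-facet area ½‖(b−a)×(c−a)‖:
  f1: (p14, p6, p1) → 82.4550
  f2: (p7, p15, p3) → 48.1141
  f3: (p2, p14, p3) → 67.0214
  f4: (p2, p14, p6) → 13.9833
  f5: (p9, p14, p3) → 51.1234
  f6: (p11, p7, p1) → 72.0499
  f7: (p11, p7, p15) → 52.3779
  f8: (p5, p2, p6) → 3.5640
  f9: (p5, p6, p1) → 21.1270
  f10: (p5, p7, p1) → 95.1977
  f11: (p4, p14, p1) → 97.1491
  f12: (p4, p9, p14) → 7.0318
  f13: (p4, p11, p1) → 54.4266
  f14: (p4, p11, p15) → 55.7490
  f15: (p4, p15, p3) → 40.2574
  f16: (p4, p9, p3) → 101.6711
  f17: (p0, p2, p3) → 16.8179
  f18: (p0, p5, p2) → 6.5827
  f19: (p0, p7, p3) → 44.9993
  f20: (p0, p5, p7) → 25.8510
Σ area = 957.550

Euler: V−E+F = 12−30+20 = 2.


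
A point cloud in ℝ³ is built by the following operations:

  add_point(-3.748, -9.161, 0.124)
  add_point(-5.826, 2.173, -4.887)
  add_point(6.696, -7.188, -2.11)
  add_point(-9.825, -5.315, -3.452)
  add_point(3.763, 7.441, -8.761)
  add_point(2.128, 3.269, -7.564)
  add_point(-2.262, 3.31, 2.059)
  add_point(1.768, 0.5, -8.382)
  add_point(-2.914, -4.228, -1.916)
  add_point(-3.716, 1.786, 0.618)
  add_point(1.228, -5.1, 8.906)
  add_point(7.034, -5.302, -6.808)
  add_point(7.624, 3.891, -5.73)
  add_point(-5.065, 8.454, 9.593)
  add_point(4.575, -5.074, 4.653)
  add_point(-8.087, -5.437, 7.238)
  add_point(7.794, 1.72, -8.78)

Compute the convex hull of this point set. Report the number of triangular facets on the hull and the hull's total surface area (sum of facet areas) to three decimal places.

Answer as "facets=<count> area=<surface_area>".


13 of the 17 inputs are extreme points: [0, 1, 2, 3, 4, 7, 10, 11, 12, 13, 14, 15, 16].

Facet areas (half cross-product norm):
  f1: (p11, p0, p3) → 52.1763
  f2: (p15, p13, p3) → 76.7021
  f3: (p15, p0, p3) → 35.8515
  f4: (p12, p14, p13) → 120.0641
  f5: (p12, p4, p16) → 11.3426
  f6: (p12, p4, p13) → 61.1093
  f7: (p7, p4, p16) → 19.7439
  f8: (p7, p11, p3) → 54.5759
  f9: (p7, p11, p16) → 21.4894
  f10: (p1, p13, p3) → 66.4264
  f11: (p1, p4, p13) → 91.3647
  f12: (p1, p7, p3) → 34.8746
  f13: (p1, p7, p4) → 30.7317
  f14: (p2, p11, p0) → 26.0848
  f15: (p2, p12, p14) → 43.2136
  f16: (p2, p11, p16) → 14.7144
  f17: (p2, p12, p16) → 20.9453
  f18: (p10, p15, p0) → 41.0011
  f19: (p10, p2, p0) → 55.5305
  f20: (p10, p2, p14) → 8.9477
  f21: (p10, p14, p13) → 38.7183
  f22: (p10, p15, p13) → 65.7013
Σ area = 991.309

Euler characteristic 13−33+22 = 2 ✓

facets=22 area=991.309


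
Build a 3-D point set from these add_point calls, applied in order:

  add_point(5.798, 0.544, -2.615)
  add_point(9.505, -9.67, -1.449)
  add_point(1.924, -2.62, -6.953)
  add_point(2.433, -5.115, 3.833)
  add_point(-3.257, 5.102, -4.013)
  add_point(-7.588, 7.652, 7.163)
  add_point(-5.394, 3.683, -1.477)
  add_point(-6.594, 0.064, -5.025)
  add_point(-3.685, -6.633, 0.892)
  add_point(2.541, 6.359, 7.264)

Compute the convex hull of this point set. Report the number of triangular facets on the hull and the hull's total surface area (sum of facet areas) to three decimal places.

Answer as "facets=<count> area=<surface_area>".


Points on the hull: [0, 1, 2, 3, 4, 5, 7, 8, 9] (9 of 10).

Per-facet area ½‖(b−a)×(c−a)‖:
  f1: (p4, p9, p5) → 58.1794
  f2: (p3, p9, p5) → 60.7822
  f3: (p3, p9, p1) → 48.2291
  f4: (p0, p4, p9) → 57.2118
  f5: (p0, p4, p2) → 31.1314
  f6: (p0, p9, p1) → 57.8074
  f7: (p0, p2, p1) → 35.5984
  f8: (p8, p2, p1) → 59.5000
  f9: (p8, p3, p1) → 32.9401
  f10: (p8, p3, p5) → 55.3375
  f11: (p7, p8, p2) → 39.9701
  f12: (p7, p4, p2) → 27.2309
  f13: (p7, p8, p5) → 66.9963
  f14: (p7, p4, p5) → 37.2261
Σ area = 668.141

Euler characteristic 9−21+14 = 2 ✓

facets=14 area=668.141


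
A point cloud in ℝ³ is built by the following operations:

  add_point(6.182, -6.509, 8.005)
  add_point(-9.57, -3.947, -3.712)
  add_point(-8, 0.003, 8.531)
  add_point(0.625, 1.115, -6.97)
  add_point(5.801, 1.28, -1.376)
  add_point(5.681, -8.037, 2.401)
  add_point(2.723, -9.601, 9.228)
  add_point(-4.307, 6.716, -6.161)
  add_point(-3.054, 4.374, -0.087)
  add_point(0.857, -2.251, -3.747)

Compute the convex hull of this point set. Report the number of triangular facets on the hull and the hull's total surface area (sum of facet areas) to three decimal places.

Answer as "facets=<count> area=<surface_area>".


facets=14 area=693.897

Points on the hull: [0, 1, 2, 3, 4, 5, 6, 7, 8] (9 of 10).

Triangle areas on the boundary:
  f1: (p3, p7, p1) → 42.7070
  f2: (p2, p7, p1) → 78.0070
  f3: (p5, p3, p1) → 82.1483
  f4: (p4, p3, p7) → 26.7929
  f5: (p4, p2, p0) → 91.7371
  f6: (p4, p5, p0) → 29.1067
  f7: (p4, p5, p3) → 37.1294
  f8: (p6, p2, p1) → 93.1772
  f9: (p6, p2, p0) → 34.4193
  f10: (p6, p5, p1) → 64.3480
  f11: (p6, p5, p0) → 13.9851
  f12: (p8, p2, p7) → 22.3580
  f13: (p8, p4, p7) → 30.9406
  f14: (p8, p4, p2) → 47.0405
Σ area = 693.897

Check V−E+F: 9 − 21 + 14 = 2.


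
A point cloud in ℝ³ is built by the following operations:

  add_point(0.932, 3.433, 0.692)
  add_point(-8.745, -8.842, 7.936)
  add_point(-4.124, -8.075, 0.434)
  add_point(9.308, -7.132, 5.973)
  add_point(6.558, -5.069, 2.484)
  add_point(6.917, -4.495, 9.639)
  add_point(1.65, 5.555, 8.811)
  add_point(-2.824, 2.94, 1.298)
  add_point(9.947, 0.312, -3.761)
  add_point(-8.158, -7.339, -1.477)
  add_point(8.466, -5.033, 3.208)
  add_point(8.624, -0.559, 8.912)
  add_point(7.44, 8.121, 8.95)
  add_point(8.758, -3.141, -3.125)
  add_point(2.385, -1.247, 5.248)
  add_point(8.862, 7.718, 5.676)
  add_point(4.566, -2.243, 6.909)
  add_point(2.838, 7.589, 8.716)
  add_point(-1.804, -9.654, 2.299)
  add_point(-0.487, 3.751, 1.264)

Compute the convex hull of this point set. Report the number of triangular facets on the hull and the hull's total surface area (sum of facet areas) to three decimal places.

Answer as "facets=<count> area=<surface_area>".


Points on the hull: [0, 1, 3, 5, 6, 7, 8, 9, 11, 12, 13, 15, 17, 18, 19] (15 of 20).

Facet areas (half cross-product norm):
  f1: (p11, p5, p12) → 10.2679
  f2: (p17, p7, p1) → 74.4375
  f3: (p15, p11, p12) → 15.5092
  f4: (p15, p17, p12) → 7.8531
  f5: (p3, p11, p5) → 10.9680
  f6: (p3, p5, p1) → 40.5715
  f7: (p3, p18, p1) → 46.3641
  f8: (p3, p15, p8) → 71.4930
  f9: (p3, p15, p11) → 23.0951
  f10: (p9, p7, p8) → 82.1661
  f11: (p9, p7, p1) → 56.7392
  f12: (p9, p18, p1) → 32.5040
  f13: (p6, p5, p12) → 35.9529
  f14: (p6, p17, p12) → 4.3868
  f15: (p6, p5, p1) → 90.7644
  f16: (p6, p17, p1) → 2.7539
  f17: (p19, p7, p8) → 10.2407
  f18: (p19, p17, p7) → 9.8070
  f19: (p19, p15, p17) → 30.4107
  f20: (p13, p3, p8) → 15.8331
  f21: (p13, p3, p18) → 57.7109
  f22: (p13, p9, p8) → 27.1118
  f23: (p13, p9, p18) → 50.0161
  f24: (p0, p15, p8) → 51.1572
  f25: (p0, p19, p8) → 0.9908
  f26: (p0, p19, p15) → 7.2370
Σ area = 866.342

Check V−E+F: 15 − 39 + 26 = 2.

facets=26 area=866.342


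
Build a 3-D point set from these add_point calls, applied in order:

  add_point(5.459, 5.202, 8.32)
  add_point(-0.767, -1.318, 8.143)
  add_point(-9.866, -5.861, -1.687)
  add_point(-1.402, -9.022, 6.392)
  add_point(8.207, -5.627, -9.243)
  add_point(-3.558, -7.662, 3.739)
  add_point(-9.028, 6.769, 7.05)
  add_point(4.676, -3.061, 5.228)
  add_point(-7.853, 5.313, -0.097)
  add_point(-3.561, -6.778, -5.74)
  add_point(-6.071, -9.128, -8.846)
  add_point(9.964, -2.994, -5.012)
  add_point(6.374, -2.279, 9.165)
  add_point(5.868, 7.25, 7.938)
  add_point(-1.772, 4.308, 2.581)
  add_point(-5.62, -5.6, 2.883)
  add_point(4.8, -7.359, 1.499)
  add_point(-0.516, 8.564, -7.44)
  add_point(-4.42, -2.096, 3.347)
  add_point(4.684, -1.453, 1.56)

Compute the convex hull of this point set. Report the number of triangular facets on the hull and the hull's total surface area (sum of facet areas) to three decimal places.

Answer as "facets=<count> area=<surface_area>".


facets=22 area=1213.954

13 of the 20 inputs are extreme points: [0, 1, 2, 3, 4, 6, 8, 10, 11, 12, 13, 16, 17].

Facet areas (half cross-product norm):
  f1: (p8, p6, p2) → 40.4211
  f2: (p8, p6, p17) → 28.6382
  f3: (p8, p10, p2) → 45.8592
  f4: (p8, p10, p17) → 91.0837
  f5: (p1, p6, p12) → 25.1671
  f6: (p13, p6, p17) → 112.3548
  f7: (p13, p17, p11) → 117.5651
  f8: (p13, p12, p11) → 70.2985
  f9: (p4, p17, p11) → 41.7074
  f10: (p4, p10, p17) → 117.2624
  f11: (p0, p6, p12) → 53.9132
  f12: (p0, p13, p12) → 2.5541
  f13: (p0, p13, p6) → 15.4868
  f14: (p3, p1, p12) → 28.8355
  f15: (p3, p10, p2) → 52.3824
  f16: (p3, p1, p6) → 36.8441
  f17: (p3, p6, p2) → 91.2753
  f18: (p16, p4, p10) → 78.4818
  f19: (p16, p3, p10) → 60.1884
  f20: (p16, p3, p12) → 36.4034
  f21: (p16, p12, p11) → 42.6784
  f22: (p16, p4, p11) → 24.5534
Σ area = 1213.954

Euler: V−E+F = 13−33+22 = 2.


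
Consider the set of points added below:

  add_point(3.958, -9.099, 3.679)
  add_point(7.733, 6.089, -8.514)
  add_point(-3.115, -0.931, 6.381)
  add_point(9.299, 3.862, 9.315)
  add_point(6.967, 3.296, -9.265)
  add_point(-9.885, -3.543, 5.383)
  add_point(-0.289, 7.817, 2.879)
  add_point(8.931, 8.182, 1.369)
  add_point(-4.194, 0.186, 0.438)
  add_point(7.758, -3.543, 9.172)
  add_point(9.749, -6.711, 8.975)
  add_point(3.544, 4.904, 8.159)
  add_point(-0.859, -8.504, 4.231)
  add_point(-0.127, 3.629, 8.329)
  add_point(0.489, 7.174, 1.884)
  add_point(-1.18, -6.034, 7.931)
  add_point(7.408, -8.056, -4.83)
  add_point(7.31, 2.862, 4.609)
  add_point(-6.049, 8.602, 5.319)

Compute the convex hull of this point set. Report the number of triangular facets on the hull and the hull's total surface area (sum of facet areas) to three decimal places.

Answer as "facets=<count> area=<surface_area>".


Points on the hull: [0, 1, 3, 4, 5, 7, 8, 9, 10, 12, 13, 15, 16, 18] (14 of 19).

Facet areas (half cross-product norm):
  f1: (p13, p18, p5) → 49.3362
  f2: (p16, p4, p5) → 125.3362
  f3: (p8, p18, p5) → 41.6197
  f4: (p8, p4, p5) → 15.8506
  f5: (p8, p4, p18) → 71.8484
  f6: (p1, p4, p18) → 29.2524
  f7: (p1, p7, p18) → 78.0598
  f8: (p1, p16, p4) → 11.6756
  f9: (p1, p7, p10) → 82.1390
  f10: (p1, p16, p10) → 101.6494
  f11: (p15, p13, p5) → 45.2227
  f12: (p3, p7, p10) → 42.7920
  f13: (p3, p7, p18) → 69.1025
  f14: (p3, p13, p18) → 26.7756
  f15: (p0, p16, p10) → 36.1776
  f16: (p9, p15, p13) → 42.2471
  f17: (p9, p3, p13) → 34.9100
  f18: (p9, p15, p10) → 16.8596
  f19: (p9, p3, p10) → 9.8299
  f20: (p12, p15, p10) → 24.5217
  f21: (p12, p0, p10) → 16.2091
  f22: (p12, p15, p5) → 20.9754
  f23: (p12, p16, p5) → 48.2676
  f24: (p12, p0, p16) → 20.0586
Σ area = 1060.717

Check V−E+F: 14 − 36 + 24 = 2.

facets=24 area=1060.717
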